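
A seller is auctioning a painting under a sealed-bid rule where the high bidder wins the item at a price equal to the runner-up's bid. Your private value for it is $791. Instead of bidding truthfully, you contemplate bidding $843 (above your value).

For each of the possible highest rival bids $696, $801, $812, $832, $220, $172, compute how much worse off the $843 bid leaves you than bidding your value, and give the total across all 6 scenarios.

The deviation costs you only when the competing bid falls strictly between $791 and $843; elsewhere both bids give the same outcome.
$696: outcomes coincide → loss $0.
$801: truthful payoff $0, deviation payoff −$10 → loss $10.
$812: truthful payoff $0, deviation payoff −$21 → loss $21.
$832: truthful payoff $0, deviation payoff −$41 → loss $41.
$220: outcomes coincide → loss $0.
$172: outcomes coincide → loss $0.
Total loss = $10 + $21 + $41 = $72.
In a second-price auction your bid sets only whether you win, not what you pay, so bidding your true value is weakly dominant.

$72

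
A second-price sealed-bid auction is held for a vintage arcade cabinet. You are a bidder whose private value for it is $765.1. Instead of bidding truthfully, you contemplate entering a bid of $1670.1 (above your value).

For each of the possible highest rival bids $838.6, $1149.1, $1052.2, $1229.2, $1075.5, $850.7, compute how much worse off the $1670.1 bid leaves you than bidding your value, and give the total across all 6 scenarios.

The deviation costs you only when the competing bid falls strictly between $765.1 and $1670.1; elsewhere both bids give the same outcome.
$838.6: truthful payoff $0, deviation payoff −$73.5 → loss $73.5.
$1149.1: truthful payoff $0, deviation payoff −$384 → loss $384.
$1052.2: truthful payoff $0, deviation payoff −$287.1 → loss $287.1.
$1229.2: truthful payoff $0, deviation payoff −$464.1 → loss $464.1.
$1075.5: truthful payoff $0, deviation payoff −$310.4 → loss $310.4.
$850.7: truthful payoff $0, deviation payoff −$85.6 → loss $85.6.
Total loss = $73.5 + $384 + $287.1 + $464.1 + $310.4 + $85.6 = $1604.7.
In a second-price auction your bid sets only whether you win, not what you pay, so bidding your true value is weakly dominant.

$1604.7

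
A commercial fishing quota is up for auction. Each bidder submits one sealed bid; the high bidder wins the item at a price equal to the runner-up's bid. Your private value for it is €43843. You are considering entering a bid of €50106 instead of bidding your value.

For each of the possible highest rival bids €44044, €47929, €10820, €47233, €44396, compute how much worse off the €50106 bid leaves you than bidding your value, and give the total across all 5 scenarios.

€8230

The deviation costs you only when the competing bid falls strictly between €43843 and €50106; elsewhere both bids give the same outcome.
€44044: truthful payoff €0, deviation payoff −€201 → loss €201.
€47929: truthful payoff €0, deviation payoff −€4086 → loss €4086.
€10820: outcomes coincide → loss €0.
€47233: truthful payoff €0, deviation payoff −€3390 → loss €3390.
€44396: truthful payoff €0, deviation payoff −€553 → loss €553.
Total loss = €201 + €4086 + €3390 + €553 = €8230.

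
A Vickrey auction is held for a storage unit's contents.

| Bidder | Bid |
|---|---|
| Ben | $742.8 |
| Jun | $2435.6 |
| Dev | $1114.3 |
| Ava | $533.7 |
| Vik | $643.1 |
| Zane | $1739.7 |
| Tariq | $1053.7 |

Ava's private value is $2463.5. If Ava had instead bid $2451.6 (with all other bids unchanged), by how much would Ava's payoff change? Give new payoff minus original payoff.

The highest bid among the other bidders is $2435.6; Ava's bid doesn't change that.
Original bid $533.7: Ava is not highest (top rival bid is $2435.6); payoff $0.
Alternative bid $2451.6: Ava is highest, pays the top rival bid $2435.6; payoff $2463.5 − $2435.6 = $27.9.
Change in payoff = $27.9 − ($0) = $27.9.

$27.9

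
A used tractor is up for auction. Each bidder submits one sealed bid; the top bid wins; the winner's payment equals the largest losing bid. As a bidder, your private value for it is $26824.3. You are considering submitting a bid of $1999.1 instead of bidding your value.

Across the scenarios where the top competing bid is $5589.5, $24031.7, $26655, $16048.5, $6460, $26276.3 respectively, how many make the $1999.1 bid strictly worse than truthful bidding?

6

The deviation hurts exactly when the highest competing bid lies strictly between $1999.1 and $26824.3 — underbidding then forfeits a profitable win.
$5589.5: inside the interval → strictly worse (loss $21234.8).
$24031.7: inside the interval → strictly worse (loss $2792.6).
$26655: inside the interval → strictly worse (loss $169.3).
$16048.5: inside the interval → strictly worse (loss $10775.8).
$6460: inside the interval → strictly worse (loss $20364.3).
$26276.3: inside the interval → strictly worse (loss $548).
Count: 6.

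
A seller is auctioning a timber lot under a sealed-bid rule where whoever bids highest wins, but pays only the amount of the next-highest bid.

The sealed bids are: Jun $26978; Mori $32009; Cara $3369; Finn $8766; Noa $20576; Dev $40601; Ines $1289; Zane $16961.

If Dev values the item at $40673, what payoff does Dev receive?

$8664

Highest bid: Dev at $40601, so Dev wins.
Second-highest bid: Mori at $32009 — that is the price the winner pays.
Dev's payoff = value − price = $40673 − $32009 = $8664.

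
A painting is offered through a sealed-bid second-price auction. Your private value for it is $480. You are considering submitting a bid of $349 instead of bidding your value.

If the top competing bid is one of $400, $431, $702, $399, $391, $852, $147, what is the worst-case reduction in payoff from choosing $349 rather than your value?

$89

$400: truthful gives $80, deviation gives $0 → loss $80.
$431: truthful gives $49, deviation gives $0 → loss $49.
$702: same outcome either way → loss $0.
$399: truthful gives $81, deviation gives $0 → loss $81.
$391: truthful gives $89, deviation gives $0 → loss $89.
$852: same outcome either way → loss $0.
$147: same outcome either way → loss $0.
Maximum loss: $89.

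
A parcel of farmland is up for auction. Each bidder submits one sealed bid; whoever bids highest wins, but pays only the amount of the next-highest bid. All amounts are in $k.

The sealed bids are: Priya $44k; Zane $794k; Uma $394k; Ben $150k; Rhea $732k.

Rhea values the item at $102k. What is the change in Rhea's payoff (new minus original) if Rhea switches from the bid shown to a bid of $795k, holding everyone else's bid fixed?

The highest bid among the other bidders is $794k; Rhea's bid doesn't change that.
Original bid $732k: Rhea is not highest (top rival bid is $794k); payoff $0k.
Alternative bid $795k: Rhea is highest, pays the top rival bid $794k; payoff $102k − $794k = −$692k.
Change in payoff = −$692k − ($0k) = −$692k.

−$692k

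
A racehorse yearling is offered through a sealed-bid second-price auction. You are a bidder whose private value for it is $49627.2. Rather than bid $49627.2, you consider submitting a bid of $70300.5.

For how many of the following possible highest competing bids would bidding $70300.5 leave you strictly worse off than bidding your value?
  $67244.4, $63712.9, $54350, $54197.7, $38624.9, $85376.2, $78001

4

The deviation hurts exactly when the highest competing bid lies strictly between $49627.2 and $70300.5 — overbidding then wins at a price above your value.
$67244.4: inside the interval → strictly worse (loss $17617.2).
$63712.9: inside the interval → strictly worse (loss $14085.7).
$54350: inside the interval → strictly worse (loss $4722.8).
$54197.7: inside the interval → strictly worse (loss $4570.5).
$38624.9: below both → same outcome either way.
$85376.2: above both → same outcome either way.
$78001: above both → same outcome either way.
Count: 4.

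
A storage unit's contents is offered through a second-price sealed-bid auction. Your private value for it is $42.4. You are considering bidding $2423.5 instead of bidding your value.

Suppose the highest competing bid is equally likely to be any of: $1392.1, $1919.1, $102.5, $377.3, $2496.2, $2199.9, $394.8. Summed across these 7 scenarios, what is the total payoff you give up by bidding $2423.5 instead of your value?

$6131.3

The deviation costs you only when the competing bid falls strictly between $42.4 and $2423.5; elsewhere both bids give the same outcome.
$1392.1: truthful payoff $0, deviation payoff −$1349.7 → loss $1349.7.
$1919.1: truthful payoff $0, deviation payoff −$1876.7 → loss $1876.7.
$102.5: truthful payoff $0, deviation payoff −$60.1 → loss $60.1.
$377.3: truthful payoff $0, deviation payoff −$334.9 → loss $334.9.
$2496.2: outcomes coincide → loss $0.
$2199.9: truthful payoff $0, deviation payoff −$2157.5 → loss $2157.5.
$394.8: truthful payoff $0, deviation payoff −$352.4 → loss $352.4.
Total loss = $1349.7 + $1876.7 + $60.1 + $334.9 + $2157.5 + $352.4 = $6131.3.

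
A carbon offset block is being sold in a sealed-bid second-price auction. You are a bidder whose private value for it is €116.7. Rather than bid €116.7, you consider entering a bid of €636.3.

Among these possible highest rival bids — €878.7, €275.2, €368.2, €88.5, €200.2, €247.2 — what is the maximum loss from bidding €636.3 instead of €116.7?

€251.5

€878.7: same outcome either way → loss €0.
€275.2: truthful gives €0, deviation gives −€158.5 → loss €158.5.
€368.2: truthful gives €0, deviation gives −€251.5 → loss €251.5.
€88.5: same outcome either way → loss €0.
€200.2: truthful gives €0, deviation gives −€83.5 → loss €83.5.
€247.2: truthful gives €0, deviation gives −€130.5 → loss €130.5.
Maximum loss: €251.5.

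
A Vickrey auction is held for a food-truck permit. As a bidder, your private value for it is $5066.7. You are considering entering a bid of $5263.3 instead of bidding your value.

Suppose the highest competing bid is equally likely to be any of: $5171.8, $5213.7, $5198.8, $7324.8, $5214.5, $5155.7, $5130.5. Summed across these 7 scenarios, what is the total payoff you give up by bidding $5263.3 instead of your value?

$684.8

The deviation costs you only when the competing bid falls strictly between $5066.7 and $5263.3; elsewhere both bids give the same outcome.
$5171.8: truthful payoff $0, deviation payoff −$105.1 → loss $105.1.
$5213.7: truthful payoff $0, deviation payoff −$147 → loss $147.
$5198.8: truthful payoff $0, deviation payoff −$132.1 → loss $132.1.
$7324.8: outcomes coincide → loss $0.
$5214.5: truthful payoff $0, deviation payoff −$147.8 → loss $147.8.
$5155.7: truthful payoff $0, deviation payoff −$89 → loss $89.
$5130.5: truthful payoff $0, deviation payoff −$63.8 → loss $63.8.
Total loss = $105.1 + $147 + $132.1 + $147.8 + $89 + $63.8 = $684.8.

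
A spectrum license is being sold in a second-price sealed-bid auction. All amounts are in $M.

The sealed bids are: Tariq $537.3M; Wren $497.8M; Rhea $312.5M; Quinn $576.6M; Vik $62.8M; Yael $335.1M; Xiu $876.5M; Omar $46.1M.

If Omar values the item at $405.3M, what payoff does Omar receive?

$0M

Highest bid: Xiu at $876.5M, so Xiu wins.
Second-highest bid: Quinn at $576.6M — that is the price the winner pays.
Omar did not win, so Omar pays nothing and receives nothing: payoff $0M.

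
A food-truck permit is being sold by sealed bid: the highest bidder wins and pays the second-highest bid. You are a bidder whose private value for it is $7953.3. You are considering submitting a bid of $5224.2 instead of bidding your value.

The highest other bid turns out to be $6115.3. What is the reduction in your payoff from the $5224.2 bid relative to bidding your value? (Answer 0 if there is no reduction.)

$1838

Bidding your value $7953.3: you win (since $7953.3 > $6115.3) and pay $6115.3. Payoff $1838.
Bidding $5224.2: you lose. Payoff $0.
The competing bid $6115.3 lies between your shaded bid and your value, so underbidding forfeits an item you could have won at a profitable price.
Loss from deviating = $1838 − ($0) = $1838.
Truthful bidding weakly dominates here: raising your bid can only win items priced above your value, and lowering it can only forfeit items priced below.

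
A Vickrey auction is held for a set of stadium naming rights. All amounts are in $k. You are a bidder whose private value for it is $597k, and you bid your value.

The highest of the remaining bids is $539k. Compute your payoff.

$58k

Your bid $597k exceeds the highest competing bid $539k, so you win.
In a second-price auction the winner pays the second-highest bid, $539k.
Payoff = value − price = $597k − $539k = $58k.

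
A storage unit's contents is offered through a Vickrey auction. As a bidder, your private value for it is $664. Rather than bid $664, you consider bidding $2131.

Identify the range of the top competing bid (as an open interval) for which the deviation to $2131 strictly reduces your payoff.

($664, $2131)

If the competing bid is below $664, both bids win at the same price — no difference.
If it is above $2131, both bids lose — no difference.
If it lies strictly between $664 and $2131, bidding your value loses (payoff 0) while bidding $2131 wins at a price above your value (payoff negative).
So the deviation strictly hurts on the open interval ($664, $2131).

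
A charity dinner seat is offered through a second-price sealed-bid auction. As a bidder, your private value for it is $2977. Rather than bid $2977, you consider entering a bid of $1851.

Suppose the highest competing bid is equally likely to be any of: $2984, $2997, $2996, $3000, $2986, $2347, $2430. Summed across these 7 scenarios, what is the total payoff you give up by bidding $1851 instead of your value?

The deviation costs you only when the competing bid falls strictly between $1851 and $2977; elsewhere both bids give the same outcome.
$2984: outcomes coincide → loss $0.
$2997: outcomes coincide → loss $0.
$2996: outcomes coincide → loss $0.
$3000: outcomes coincide → loss $0.
$2986: outcomes coincide → loss $0.
$2347: truthful payoff $630, deviation payoff $0 → loss $630.
$2430: truthful payoff $547, deviation payoff $0 → loss $547.
Total loss = $630 + $547 = $1177.
Because the price is fixed by the runner-up's bid, deviating from your value can only change a good outcome into a bad one — never the reverse.

$1177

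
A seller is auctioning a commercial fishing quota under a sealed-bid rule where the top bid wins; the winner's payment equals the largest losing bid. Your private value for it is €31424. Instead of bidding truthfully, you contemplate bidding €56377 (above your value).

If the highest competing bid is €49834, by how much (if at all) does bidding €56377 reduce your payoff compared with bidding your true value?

€18410

Bidding your value €31424: you lose (since €31424 < €49834). Payoff €0.
Bidding €56377: you win and pay €49834. Payoff €31424 − €49834 = −€18410.
The competing bid €49834 lies between your value and your inflated bid, so overbidding wins an item priced above your value.
Loss from deviating = €0 − (−€18410) = €18410.
Because the price is fixed by the runner-up's bid, deviating from your value can only change a good outcome into a bad one — never the reverse.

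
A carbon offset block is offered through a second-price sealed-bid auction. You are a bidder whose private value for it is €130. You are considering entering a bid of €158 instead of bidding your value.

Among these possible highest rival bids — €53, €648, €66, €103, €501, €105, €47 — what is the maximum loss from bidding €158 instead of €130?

€0

€53: same outcome either way → loss €0.
€648: same outcome either way → loss €0.
€66: same outcome either way → loss €0.
€103: same outcome either way → loss €0.
€501: same outcome either way → loss €0.
€105: same outcome either way → loss €0.
€47: same outcome either way → loss €0.
Maximum loss: €0.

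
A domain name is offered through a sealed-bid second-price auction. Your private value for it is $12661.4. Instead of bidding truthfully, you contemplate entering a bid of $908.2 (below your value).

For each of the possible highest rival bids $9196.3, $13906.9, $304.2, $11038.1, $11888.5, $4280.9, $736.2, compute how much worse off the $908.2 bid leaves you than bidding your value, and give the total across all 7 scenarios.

The deviation costs you only when the competing bid falls strictly between $908.2 and $12661.4; elsewhere both bids give the same outcome.
$9196.3: truthful payoff $3465.1, deviation payoff $0 → loss $3465.1.
$13906.9: outcomes coincide → loss $0.
$304.2: outcomes coincide → loss $0.
$11038.1: truthful payoff $1623.3, deviation payoff $0 → loss $1623.3.
$11888.5: truthful payoff $772.9, deviation payoff $0 → loss $772.9.
$4280.9: truthful payoff $8380.5, deviation payoff $0 → loss $8380.5.
$736.2: outcomes coincide → loss $0.
Total loss = $3465.1 + $1623.3 + $772.9 + $8380.5 = $14241.8.
Because the price is fixed by the runner-up's bid, deviating from your value can only change a good outcome into a bad one — never the reverse.

$14241.8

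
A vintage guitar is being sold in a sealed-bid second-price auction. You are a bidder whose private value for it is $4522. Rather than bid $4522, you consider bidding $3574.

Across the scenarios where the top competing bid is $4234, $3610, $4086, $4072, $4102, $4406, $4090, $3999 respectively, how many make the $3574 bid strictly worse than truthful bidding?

8

The deviation hurts exactly when the highest competing bid lies strictly between $3574 and $4522 — underbidding then forfeits a profitable win.
$4234: inside the interval → strictly worse (loss $288).
$3610: inside the interval → strictly worse (loss $912).
$4086: inside the interval → strictly worse (loss $436).
$4072: inside the interval → strictly worse (loss $450).
$4102: inside the interval → strictly worse (loss $420).
$4406: inside the interval → strictly worse (loss $116).
$4090: inside the interval → strictly worse (loss $432).
$3999: inside the interval → strictly worse (loss $523).
Count: 8.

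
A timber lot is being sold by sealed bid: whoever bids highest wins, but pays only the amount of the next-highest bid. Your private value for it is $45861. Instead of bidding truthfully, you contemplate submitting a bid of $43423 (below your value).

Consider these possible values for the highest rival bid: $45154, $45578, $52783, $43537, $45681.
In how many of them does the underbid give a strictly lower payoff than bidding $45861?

The deviation hurts exactly when the highest competing bid lies strictly between $43423 and $45861 — underbidding then forfeits a profitable win.
$45154: inside the interval → strictly worse (loss $707).
$45578: inside the interval → strictly worse (loss $283).
$52783: above both → same outcome either way.
$43537: inside the interval → strictly worse (loss $2324).
$45681: inside the interval → strictly worse (loss $180).
Count: 4.

4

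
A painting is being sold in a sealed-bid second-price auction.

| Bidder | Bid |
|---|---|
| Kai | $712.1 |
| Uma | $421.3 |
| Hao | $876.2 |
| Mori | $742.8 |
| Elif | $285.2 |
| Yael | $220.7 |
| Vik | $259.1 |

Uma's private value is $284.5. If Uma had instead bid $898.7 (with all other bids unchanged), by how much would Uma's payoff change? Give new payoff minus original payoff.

The highest bid among the other bidders is $876.2; Uma's bid doesn't change that.
Original bid $421.3: Uma is not highest (top rival bid is $876.2); payoff $0.
Alternative bid $898.7: Uma is highest, pays the top rival bid $876.2; payoff $284.5 − $876.2 = −$591.7.
Change in payoff = −$591.7 − ($0) = −$591.7.

−$591.7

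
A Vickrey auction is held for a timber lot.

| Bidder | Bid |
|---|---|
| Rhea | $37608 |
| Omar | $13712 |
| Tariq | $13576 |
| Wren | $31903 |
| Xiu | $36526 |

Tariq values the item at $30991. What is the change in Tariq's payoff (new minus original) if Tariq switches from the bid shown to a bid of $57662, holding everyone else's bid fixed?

−$6617

The highest bid among the other bidders is $37608; Tariq's bid doesn't change that.
Original bid $13576: Tariq is not highest (top rival bid is $37608); payoff $0.
Alternative bid $57662: Tariq is highest, pays the top rival bid $37608; payoff $30991 − $37608 = −$6617.
Change in payoff = −$6617 − ($0) = −$6617.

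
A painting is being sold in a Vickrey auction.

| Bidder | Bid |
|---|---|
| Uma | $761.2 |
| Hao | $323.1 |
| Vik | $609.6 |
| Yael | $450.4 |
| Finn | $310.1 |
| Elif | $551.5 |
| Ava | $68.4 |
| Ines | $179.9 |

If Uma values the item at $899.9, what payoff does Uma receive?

Highest bid: Uma at $761.2, so Uma wins.
Second-highest bid: Vik at $609.6 — that is the price the winner pays.
Uma's payoff = value − price = $899.9 − $609.6 = $290.3.

$290.3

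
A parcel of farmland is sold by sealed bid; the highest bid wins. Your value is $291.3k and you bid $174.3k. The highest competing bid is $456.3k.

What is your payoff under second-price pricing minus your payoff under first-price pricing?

Your bid $174.3k is below $456.3k, so you lose under either rule.
Payoff is $0k in both cases; difference = $0k.

$0k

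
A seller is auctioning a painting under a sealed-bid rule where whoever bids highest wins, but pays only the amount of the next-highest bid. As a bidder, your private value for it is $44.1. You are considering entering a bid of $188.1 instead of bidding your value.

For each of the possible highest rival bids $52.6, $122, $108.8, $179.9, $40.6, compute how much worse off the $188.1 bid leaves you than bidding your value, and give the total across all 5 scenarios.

The deviation costs you only when the competing bid falls strictly between $44.1 and $188.1; elsewhere both bids give the same outcome.
$52.6: truthful payoff $0, deviation payoff −$8.5 → loss $8.5.
$122: truthful payoff $0, deviation payoff −$77.9 → loss $77.9.
$108.8: truthful payoff $0, deviation payoff −$64.7 → loss $64.7.
$179.9: truthful payoff $0, deviation payoff −$135.8 → loss $135.8.
$40.6: outcomes coincide → loss $0.
Total loss = $8.5 + $77.9 + $64.7 + $135.8 = $286.9.

$286.9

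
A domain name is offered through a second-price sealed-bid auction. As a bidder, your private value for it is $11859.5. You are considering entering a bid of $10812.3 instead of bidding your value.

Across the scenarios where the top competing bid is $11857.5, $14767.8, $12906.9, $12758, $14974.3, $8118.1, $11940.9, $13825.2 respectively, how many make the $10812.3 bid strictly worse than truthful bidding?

The deviation hurts exactly when the highest competing bid lies strictly between $10812.3 and $11859.5 — underbidding then forfeits a profitable win.
$11857.5: inside the interval → strictly worse (loss $2).
$14767.8: above both → same outcome either way.
$12906.9: above both → same outcome either way.
$12758: above both → same outcome either way.
$14974.3: above both → same outcome either way.
$8118.1: below both → same outcome either way.
$11940.9: above both → same outcome either way.
$13825.2: above both → same outcome either way.
Count: 1.

1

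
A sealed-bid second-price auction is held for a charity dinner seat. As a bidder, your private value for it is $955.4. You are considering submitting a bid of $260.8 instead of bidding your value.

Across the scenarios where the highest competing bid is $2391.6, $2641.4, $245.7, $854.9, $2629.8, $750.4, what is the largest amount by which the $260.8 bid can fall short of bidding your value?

$205

$2391.6: same outcome either way → loss $0.
$2641.4: same outcome either way → loss $0.
$245.7: same outcome either way → loss $0.
$854.9: truthful gives $100.5, deviation gives $0 → loss $100.5.
$2629.8: same outcome either way → loss $0.
$750.4: truthful gives $205, deviation gives $0 → loss $205.
Maximum loss: $205.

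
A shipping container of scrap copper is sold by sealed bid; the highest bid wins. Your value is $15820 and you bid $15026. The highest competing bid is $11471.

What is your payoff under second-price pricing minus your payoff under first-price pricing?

$3555

You have the highest bid, so you win under either rule.
Second-price: pay $11471 → payoff $4349.
First-price: pay your own bid $15026 → payoff $794.
Difference = $4349 − ($794) = $3555.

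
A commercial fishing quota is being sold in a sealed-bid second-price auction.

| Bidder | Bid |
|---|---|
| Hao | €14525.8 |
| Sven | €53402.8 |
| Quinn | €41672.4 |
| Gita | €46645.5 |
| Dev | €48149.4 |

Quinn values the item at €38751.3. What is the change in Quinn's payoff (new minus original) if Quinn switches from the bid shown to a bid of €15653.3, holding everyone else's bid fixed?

The highest bid among the other bidders is €53402.8; Quinn's bid doesn't change that.
Original bid €41672.4: Quinn is not highest (top rival bid is €53402.8); payoff €0.
Alternative bid €15653.3: Quinn is not highest (top rival bid is €53402.8); payoff €0.
Change in payoff = €0 − (€0) = €0.

€0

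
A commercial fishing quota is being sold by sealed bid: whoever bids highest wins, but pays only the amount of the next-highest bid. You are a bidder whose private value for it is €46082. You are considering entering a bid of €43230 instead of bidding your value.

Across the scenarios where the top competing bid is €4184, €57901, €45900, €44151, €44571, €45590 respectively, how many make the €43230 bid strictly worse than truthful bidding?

The deviation hurts exactly when the highest competing bid lies strictly between €43230 and €46082 — underbidding then forfeits a profitable win.
€4184: below both → same outcome either way.
€57901: above both → same outcome either way.
€45900: inside the interval → strictly worse (loss €182).
€44151: inside the interval → strictly worse (loss €1931).
€44571: inside the interval → strictly worse (loss €1511).
€45590: inside the interval → strictly worse (loss €492).
Count: 4.

4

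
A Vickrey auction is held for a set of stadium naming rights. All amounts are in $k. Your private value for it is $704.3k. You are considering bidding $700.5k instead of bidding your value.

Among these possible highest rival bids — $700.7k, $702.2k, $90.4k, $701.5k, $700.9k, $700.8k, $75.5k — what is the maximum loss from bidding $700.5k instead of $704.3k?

$3.6k

$700.7k: truthful gives $3.6k, deviation gives $0k → loss $3.6k.
$702.2k: truthful gives $2.1k, deviation gives $0k → loss $2.1k.
$90.4k: same outcome either way → loss $0k.
$701.5k: truthful gives $2.8k, deviation gives $0k → loss $2.8k.
$700.9k: truthful gives $3.4k, deviation gives $0k → loss $3.4k.
$700.8k: truthful gives $3.5k, deviation gives $0k → loss $3.5k.
$75.5k: same outcome either way → loss $0k.
Maximum loss: $3.6k.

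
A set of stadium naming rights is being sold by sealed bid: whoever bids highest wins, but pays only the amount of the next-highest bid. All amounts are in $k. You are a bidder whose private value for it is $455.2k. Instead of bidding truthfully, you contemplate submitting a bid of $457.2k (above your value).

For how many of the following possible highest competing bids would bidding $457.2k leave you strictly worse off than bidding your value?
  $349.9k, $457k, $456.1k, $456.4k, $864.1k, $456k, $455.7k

The deviation hurts exactly when the highest competing bid lies strictly between $455.2k and $457.2k — overbidding then wins at a price above your value.
$349.9k: below both → same outcome either way.
$457k: inside the interval → strictly worse (loss $1.8k).
$456.1k: inside the interval → strictly worse (loss $0.9k).
$456.4k: inside the interval → strictly worse (loss $1.2k).
$864.1k: above both → same outcome either way.
$456k: inside the interval → strictly worse (loss $0.8k).
$455.7k: inside the interval → strictly worse (loss $0.5k).
Count: 5.

5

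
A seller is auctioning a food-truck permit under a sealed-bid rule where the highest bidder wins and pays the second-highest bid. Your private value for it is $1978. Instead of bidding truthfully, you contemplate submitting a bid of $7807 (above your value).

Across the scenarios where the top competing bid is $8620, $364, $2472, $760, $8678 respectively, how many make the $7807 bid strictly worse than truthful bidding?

1

The deviation hurts exactly when the highest competing bid lies strictly between $1978 and $7807 — overbidding then wins at a price above your value.
$8620: above both → same outcome either way.
$364: below both → same outcome either way.
$2472: inside the interval → strictly worse (loss $494).
$760: below both → same outcome either way.
$8678: above both → same outcome either way.
Count: 1.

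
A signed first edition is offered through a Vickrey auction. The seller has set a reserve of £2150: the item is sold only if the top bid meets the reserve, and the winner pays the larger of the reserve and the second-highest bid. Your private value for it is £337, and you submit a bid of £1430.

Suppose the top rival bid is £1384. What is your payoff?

Your bid £1430 is the highest bid but falls below the reserve £2150, so the item goes unsold. Payoff £0.

£0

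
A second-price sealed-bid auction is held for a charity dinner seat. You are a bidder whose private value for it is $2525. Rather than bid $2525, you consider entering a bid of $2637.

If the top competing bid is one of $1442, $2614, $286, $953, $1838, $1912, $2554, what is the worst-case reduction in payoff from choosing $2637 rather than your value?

$1442: same outcome either way → loss $0.
$2614: truthful gives $0, deviation gives −$89 → loss $89.
$286: same outcome either way → loss $0.
$953: same outcome either way → loss $0.
$1838: same outcome either way → loss $0.
$1912: same outcome either way → loss $0.
$2554: truthful gives $0, deviation gives −$29 → loss $29.
Maximum loss: $89.

$89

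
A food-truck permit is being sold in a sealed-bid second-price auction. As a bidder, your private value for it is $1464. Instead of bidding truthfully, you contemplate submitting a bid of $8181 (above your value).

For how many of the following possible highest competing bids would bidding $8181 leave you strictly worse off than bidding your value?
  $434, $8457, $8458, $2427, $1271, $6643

The deviation hurts exactly when the highest competing bid lies strictly between $1464 and $8181 — overbidding then wins at a price above your value.
$434: below both → same outcome either way.
$8457: above both → same outcome either way.
$8458: above both → same outcome either way.
$2427: inside the interval → strictly worse (loss $963).
$1271: below both → same outcome either way.
$6643: inside the interval → strictly worse (loss $5179).
Count: 2.

2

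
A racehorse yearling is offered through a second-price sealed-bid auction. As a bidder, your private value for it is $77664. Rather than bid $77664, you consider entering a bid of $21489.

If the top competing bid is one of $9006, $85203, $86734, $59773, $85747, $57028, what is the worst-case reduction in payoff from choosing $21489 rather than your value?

$20636

$9006: same outcome either way → loss $0.
$85203: same outcome either way → loss $0.
$86734: same outcome either way → loss $0.
$59773: truthful gives $17891, deviation gives $0 → loss $17891.
$85747: same outcome either way → loss $0.
$57028: truthful gives $20636, deviation gives $0 → loss $20636.
Maximum loss: $20636.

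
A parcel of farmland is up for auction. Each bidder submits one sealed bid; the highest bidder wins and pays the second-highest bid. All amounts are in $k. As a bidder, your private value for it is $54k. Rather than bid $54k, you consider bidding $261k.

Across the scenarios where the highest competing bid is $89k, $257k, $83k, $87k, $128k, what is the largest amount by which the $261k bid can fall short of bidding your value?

$203k

$89k: truthful gives $0k, deviation gives −$35k → loss $35k.
$257k: truthful gives $0k, deviation gives −$203k → loss $203k.
$83k: truthful gives $0k, deviation gives −$29k → loss $29k.
$87k: truthful gives $0k, deviation gives −$33k → loss $33k.
$128k: truthful gives $0k, deviation gives −$74k → loss $74k.
Maximum loss: $203k.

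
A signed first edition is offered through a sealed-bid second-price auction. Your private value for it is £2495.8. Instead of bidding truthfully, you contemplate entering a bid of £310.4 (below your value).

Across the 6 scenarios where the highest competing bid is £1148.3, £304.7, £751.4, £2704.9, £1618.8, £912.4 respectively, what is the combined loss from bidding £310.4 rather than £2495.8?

The deviation costs you only when the competing bid falls strictly between £310.4 and £2495.8; elsewhere both bids give the same outcome.
£1148.3: truthful payoff £1347.5, deviation payoff £0 → loss £1347.5.
£304.7: outcomes coincide → loss £0.
£751.4: truthful payoff £1744.4, deviation payoff £0 → loss £1744.4.
£2704.9: outcomes coincide → loss £0.
£1618.8: truthful payoff £877, deviation payoff £0 → loss £877.
£912.4: truthful payoff £1583.4, deviation payoff £0 → loss £1583.4.
Total loss = £1347.5 + £1744.4 + £877 + £1583.4 = £5552.3.

£5552.3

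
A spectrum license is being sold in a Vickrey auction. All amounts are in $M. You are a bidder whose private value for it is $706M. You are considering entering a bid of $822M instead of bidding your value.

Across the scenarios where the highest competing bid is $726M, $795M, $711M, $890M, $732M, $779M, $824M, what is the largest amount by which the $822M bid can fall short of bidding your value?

$89M

$726M: truthful gives $0M, deviation gives −$20M → loss $20M.
$795M: truthful gives $0M, deviation gives −$89M → loss $89M.
$711M: truthful gives $0M, deviation gives −$5M → loss $5M.
$890M: same outcome either way → loss $0M.
$732M: truthful gives $0M, deviation gives −$26M → loss $26M.
$779M: truthful gives $0M, deviation gives −$73M → loss $73M.
$824M: same outcome either way → loss $0M.
Maximum loss: $89M.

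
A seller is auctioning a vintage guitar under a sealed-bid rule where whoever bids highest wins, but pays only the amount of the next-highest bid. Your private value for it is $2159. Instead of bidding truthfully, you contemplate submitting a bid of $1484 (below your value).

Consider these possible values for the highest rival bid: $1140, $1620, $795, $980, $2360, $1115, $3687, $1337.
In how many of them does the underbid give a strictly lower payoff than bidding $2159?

The deviation hurts exactly when the highest competing bid lies strictly between $1484 and $2159 — underbidding then forfeits a profitable win.
$1140: below both → same outcome either way.
$1620: inside the interval → strictly worse (loss $539).
$795: below both → same outcome either way.
$980: below both → same outcome either way.
$2360: above both → same outcome either way.
$1115: below both → same outcome either way.
$3687: above both → same outcome either way.
$1337: below both → same outcome either way.
Count: 1.

1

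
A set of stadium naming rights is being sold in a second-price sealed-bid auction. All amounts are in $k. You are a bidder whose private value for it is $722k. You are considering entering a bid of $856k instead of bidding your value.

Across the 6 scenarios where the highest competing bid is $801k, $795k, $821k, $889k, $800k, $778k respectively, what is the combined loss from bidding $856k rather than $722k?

The deviation costs you only when the competing bid falls strictly between $722k and $856k; elsewhere both bids give the same outcome.
$801k: truthful payoff $0k, deviation payoff −$79k → loss $79k.
$795k: truthful payoff $0k, deviation payoff −$73k → loss $73k.
$821k: truthful payoff $0k, deviation payoff −$99k → loss $99k.
$889k: outcomes coincide → loss $0k.
$800k: truthful payoff $0k, deviation payoff −$78k → loss $78k.
$778k: truthful payoff $0k, deviation payoff −$56k → loss $56k.
Total loss = $79k + $73k + $99k + $78k + $56k = $385k.
Truthful bidding weakly dominates here: raising your bid can only win items priced above your value, and lowering it can only forfeit items priced below.

$385k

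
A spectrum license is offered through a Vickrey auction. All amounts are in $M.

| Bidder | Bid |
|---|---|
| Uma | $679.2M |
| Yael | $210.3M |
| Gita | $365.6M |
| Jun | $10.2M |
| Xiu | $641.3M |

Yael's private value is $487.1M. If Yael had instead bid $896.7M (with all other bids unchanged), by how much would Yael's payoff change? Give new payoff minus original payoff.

The highest bid among the other bidders is $679.2M; Yael's bid doesn't change that.
Original bid $210.3M: Yael is not highest (top rival bid is $679.2M); payoff $0M.
Alternative bid $896.7M: Yael is highest, pays the top rival bid $679.2M; payoff $487.1M − $679.2M = −$192.1M.
Change in payoff = −$192.1M − ($0M) = −$192.1M.

−$192.1M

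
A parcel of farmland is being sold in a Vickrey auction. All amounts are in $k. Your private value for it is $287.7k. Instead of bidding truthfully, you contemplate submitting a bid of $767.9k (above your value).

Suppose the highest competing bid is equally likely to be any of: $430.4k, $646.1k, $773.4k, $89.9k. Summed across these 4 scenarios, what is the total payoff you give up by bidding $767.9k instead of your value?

The deviation costs you only when the competing bid falls strictly between $287.7k and $767.9k; elsewhere both bids give the same outcome.
$430.4k: truthful payoff $0k, deviation payoff −$142.7k → loss $142.7k.
$646.1k: truthful payoff $0k, deviation payoff −$358.4k → loss $358.4k.
$773.4k: outcomes coincide → loss $0k.
$89.9k: outcomes coincide → loss $0k.
Total loss = $142.7k + $358.4k = $501.1k.

$501.1k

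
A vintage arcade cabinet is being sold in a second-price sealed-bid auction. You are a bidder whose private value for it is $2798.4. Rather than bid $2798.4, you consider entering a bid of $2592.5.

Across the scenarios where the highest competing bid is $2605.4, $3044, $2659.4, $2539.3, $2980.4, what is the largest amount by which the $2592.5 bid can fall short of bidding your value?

$193

$2605.4: truthful gives $193, deviation gives $0 → loss $193.
$3044: same outcome either way → loss $0.
$2659.4: truthful gives $139, deviation gives $0 → loss $139.
$2539.3: same outcome either way → loss $0.
$2980.4: same outcome either way → loss $0.
Maximum loss: $193.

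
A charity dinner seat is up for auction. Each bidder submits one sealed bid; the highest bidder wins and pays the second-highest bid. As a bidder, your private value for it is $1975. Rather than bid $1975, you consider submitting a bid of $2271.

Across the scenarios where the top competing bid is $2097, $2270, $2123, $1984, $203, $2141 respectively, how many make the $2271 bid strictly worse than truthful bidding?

5

The deviation hurts exactly when the highest competing bid lies strictly between $1975 and $2271 — overbidding then wins at a price above your value.
$2097: inside the interval → strictly worse (loss $122).
$2270: inside the interval → strictly worse (loss $295).
$2123: inside the interval → strictly worse (loss $148).
$1984: inside the interval → strictly worse (loss $9).
$203: below both → same outcome either way.
$2141: inside the interval → strictly worse (loss $166).
Count: 5.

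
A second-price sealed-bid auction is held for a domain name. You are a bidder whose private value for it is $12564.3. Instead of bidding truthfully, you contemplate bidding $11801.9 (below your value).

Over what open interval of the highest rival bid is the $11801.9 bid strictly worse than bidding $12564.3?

($11801.9, $12564.3)

If the competing bid is below $11801.9, both bids win at the same price — no difference.
If it is above $12564.3, both bids lose — no difference.
If it lies strictly between $11801.9 and $12564.3, bidding your value wins at a price below your value (positive payoff) while bidding $11801.9 loses (payoff 0).
So the deviation strictly hurts on the open interval ($11801.9, $12564.3).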